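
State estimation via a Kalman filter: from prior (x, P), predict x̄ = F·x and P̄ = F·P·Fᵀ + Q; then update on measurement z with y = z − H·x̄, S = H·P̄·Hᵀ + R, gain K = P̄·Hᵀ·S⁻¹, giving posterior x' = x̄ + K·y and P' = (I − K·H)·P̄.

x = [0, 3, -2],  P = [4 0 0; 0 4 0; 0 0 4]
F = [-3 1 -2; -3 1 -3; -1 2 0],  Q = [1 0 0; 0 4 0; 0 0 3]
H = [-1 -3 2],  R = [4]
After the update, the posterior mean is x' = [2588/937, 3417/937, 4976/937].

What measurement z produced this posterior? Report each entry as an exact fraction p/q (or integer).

x̄ = F·x = [7, 9, 6]
P̄ = F·P·Fᵀ + Q = [57 64 20; 64 80 20; 20 20 23]
S = H·P̄·Hᵀ + R = [937]
K = P̄·Hᵀ·S⁻¹ = [-209/937; -264/937; -34/937]
x' − x̄ = [-3971/937, -5016/937, -646/937] = K·y
y = (KᵀK)⁻¹·Kᵀ·(x' − x̄) = [19]
z = y + H·x̄ = [19] + [-22] = [-3]

z = [-3]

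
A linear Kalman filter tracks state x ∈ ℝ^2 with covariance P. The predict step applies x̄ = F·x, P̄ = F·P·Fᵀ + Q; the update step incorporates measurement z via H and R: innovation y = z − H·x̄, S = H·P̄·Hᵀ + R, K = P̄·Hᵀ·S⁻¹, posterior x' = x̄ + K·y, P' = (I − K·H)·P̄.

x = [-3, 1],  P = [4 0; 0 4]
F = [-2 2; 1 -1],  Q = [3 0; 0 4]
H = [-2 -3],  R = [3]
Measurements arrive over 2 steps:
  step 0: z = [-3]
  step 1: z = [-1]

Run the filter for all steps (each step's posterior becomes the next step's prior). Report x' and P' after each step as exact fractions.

step 0: x' = [450/59, -240/59], P' = [1581/59 -1032/59; -1032/59 692/59]
step 1: x' = [-28606/3673, 39841/7346], P' = [400287/3673 -262344/3673; -262344/3673 346163/7346]

step 0: x̄ = F·x = [8, -4]
step 0: P̄ = F·P·Fᵀ + Q = [35 -16; -16 12]
step 0: y = z − H·x̄ = [1]
step 0: S = H·P̄·Hᵀ + R = [59]
step 0: K = P̄·Hᵀ·S⁻¹ = [-22/59; -4/59]
step 0: x' = x̄ + K·y = [450/59, -240/59]
step 0: P' = (I − K·H)·P̄ = [1581/59 -1032/59; -1032/59 692/59]
step 1: x̄ = F·x = [-1380/59, 690/59]
step 1: P̄ = F·P·Fᵀ + Q = [17525/59 -8674/59; -8674/59 4573/59]
step 1: y = z − H·x̄ = [-749/59]
step 1: S = H·P̄·Hᵀ + R = [7346/59]
step 1: K = P̄·Hᵀ·S⁻¹ = [-4514/3673; 3629/7346]
step 1: x' = x̄ + K·y = [-28606/3673, 39841/7346]
step 1: P' = (I − K·H)·P̄ = [400287/3673 -262344/3673; -262344/3673 346163/7346]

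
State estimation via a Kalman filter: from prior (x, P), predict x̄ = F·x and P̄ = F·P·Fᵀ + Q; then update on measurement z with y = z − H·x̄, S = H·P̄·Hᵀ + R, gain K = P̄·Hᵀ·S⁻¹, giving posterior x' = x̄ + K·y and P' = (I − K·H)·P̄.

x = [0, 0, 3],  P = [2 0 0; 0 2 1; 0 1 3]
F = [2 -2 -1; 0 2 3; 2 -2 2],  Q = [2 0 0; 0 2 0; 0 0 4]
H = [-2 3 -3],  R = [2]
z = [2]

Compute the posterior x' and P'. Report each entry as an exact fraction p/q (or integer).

x' = [-1096/1011, 6850/1011, 6898/1011]
P' = [3074/1011 502/1011 -1448/1011; 502/1011 19610/1011 19160/1011; -1448/1011 19160/1011 20168/1011]

x̄ = F·x = [-3, 9, 6]
P̄ = F·P·Fᵀ + Q = [25 -25 8; -25 49 8; 8 8 24]
y = z − H·x̄ = [-13]
S = H·P̄·Hᵀ + R = [1011]
K = P̄·Hᵀ·S⁻¹ = [-149/1011; 173/1011; -64/1011]
x' = x̄ + K·y = [-1096/1011, 6850/1011, 6898/1011]
P' = (I − K·H)·P̄ = [3074/1011 502/1011 -1448/1011; 502/1011 19610/1011 19160/1011; -1448/1011 19160/1011 20168/1011]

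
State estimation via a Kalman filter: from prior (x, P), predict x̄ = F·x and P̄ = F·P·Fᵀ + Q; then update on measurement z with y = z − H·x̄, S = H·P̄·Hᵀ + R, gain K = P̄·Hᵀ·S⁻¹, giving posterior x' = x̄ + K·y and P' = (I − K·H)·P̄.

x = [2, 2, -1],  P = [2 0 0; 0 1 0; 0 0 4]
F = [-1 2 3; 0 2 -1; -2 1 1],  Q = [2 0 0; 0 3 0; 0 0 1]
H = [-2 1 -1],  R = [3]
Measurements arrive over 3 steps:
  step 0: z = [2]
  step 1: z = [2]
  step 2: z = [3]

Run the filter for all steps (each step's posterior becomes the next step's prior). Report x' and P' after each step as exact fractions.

step 0: x' = [25/13, 166/39, -5/3], P' = [61/26 135/52 -1; 135/52 2591/312 17/6; -1 17/6 16/3]
step 1: x' = [795534/189167, 1957293/189167, -17965/189167], P' = [1740364/189167 2946428/189167 -297036/189167; 2946428/189167 5634111/189167 -243559/189167; -297036/189167 -243559/189167 455864/189167]
step 2: x' = [109179517/11792706, 39717874/1965451, -13094765/11792706], P' = [1853406601/47170824 552849121/7861804 -330004787/47170824; 552849121/7861804 508598589/3930902 -87668855/7861804; -330004787/47170824 -87668855/7861804 159372289/47170824]

step 0: x̄ = F·x = [-1, 5, -3]
step 0: P̄ = F·P·Fᵀ + Q = [44 -8 18; -8 11 -2; 18 -2 14]
step 0: y = z − H·x̄ = [-8]
step 0: S = H·P̄·Hᵀ + R = [312]
step 0: K = P̄·Hᵀ·S⁻¹ = [-19/52; 29/312; -1/6]
step 0: x' = x̄ + K·y = [25/13, 166/39, -5/3]
step 0: P' = (I − K·H)·P̄ = [61/26 135/52 -1; 135/52 2591/312 17/6; -1 17/6 16/3]
step 1: x̄ = F·x = [62/39, 397/39, -49/39]
step 1: P̄ = F·P·Fᵀ + Q = [4492/39 872/39 1774/39; 872/39 2357/78 269/156; 1774/39 269/156 7271/312]
step 1: y = z − H·x̄ = [-244/39]
step 1: S = H·P̄·Hᵀ + R = [189167/312]
step 1: K = P̄·Hᵀ·S⁻¹ = [-79088/189167; -5062/189167; -35117/189167]
step 1: x' = x̄ + K·y = [795534/189167, 1957293/189167, -17965/189167]
step 1: P' = (I − K·H)·P̄ = [1740364/189167 2946428/189167 -297036/189167; 2946428/189167 5634111/189167 -243559/189167; -297036/189167 -243559/189167 455864/189167]
step 2: x̄ = F·x = [3065157/189167, 3932551/189167, 31660/17197]
step 2: P̄ = F·P·Fᵀ + Q = [15831714/189167 14004724/189167 204169/17197; 14004724/189167 24534045/189167 -164635/17197; 204169/17197 -164635/17197 195992/17197]
step 2: y = z − H·x̄ = [3113524/189167]
step 2: S = H·P̄·Hᵀ + R = [47170824/189167]
step 2: K = P̄·Hᵀ·S⁻¹ = [-19904563/47170824; -277403/7861804; -8458615/47170824]
step 2: x' = x̄ + K·y = [109179517/11792706, 39717874/1965451, -13094765/11792706]
step 2: P' = (I − K·H)·P̄ = [1853406601/47170824 552849121/7861804 -330004787/47170824; 552849121/7861804 508598589/3930902 -87668855/7861804; -330004787/47170824 -87668855/7861804 159372289/47170824]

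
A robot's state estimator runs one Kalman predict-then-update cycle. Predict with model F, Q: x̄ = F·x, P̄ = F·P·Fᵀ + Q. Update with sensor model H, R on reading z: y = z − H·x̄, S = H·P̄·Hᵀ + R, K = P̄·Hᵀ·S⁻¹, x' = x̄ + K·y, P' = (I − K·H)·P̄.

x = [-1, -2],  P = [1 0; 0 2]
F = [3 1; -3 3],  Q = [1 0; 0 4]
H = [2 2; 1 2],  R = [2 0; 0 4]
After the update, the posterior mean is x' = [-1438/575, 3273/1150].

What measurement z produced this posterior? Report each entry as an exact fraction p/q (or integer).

x̄ = F·x = [-5, -3]
P̄ = F·P·Fᵀ + Q = [12 -3; -3 31]
S = H·P̄·Hᵀ + R = [150 130; 130 128]
K = P̄·Hᵀ·S⁻¹ = [381/575 -72/115; -251/1150 157/230]
x' − x̄ = [1437/575, 6723/1150] = K·y
y = (KᵀK)⁻¹·Kᵀ·(x' − x̄) = [17, 14]
z = y + H·x̄ = [17, 14] + [-16, -11] = [1, 3]

z = [1, 3]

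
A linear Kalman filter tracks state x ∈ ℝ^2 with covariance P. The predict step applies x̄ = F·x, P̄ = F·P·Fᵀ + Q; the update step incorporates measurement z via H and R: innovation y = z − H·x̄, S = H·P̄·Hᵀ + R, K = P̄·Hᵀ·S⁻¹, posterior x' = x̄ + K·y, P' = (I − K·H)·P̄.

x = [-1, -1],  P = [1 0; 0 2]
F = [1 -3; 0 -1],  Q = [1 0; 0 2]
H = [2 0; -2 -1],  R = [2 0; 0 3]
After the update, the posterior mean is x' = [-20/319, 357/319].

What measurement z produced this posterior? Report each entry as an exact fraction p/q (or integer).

x̄ = F·x = [2, 1]
P̄ = F·P·Fᵀ + Q = [20 6; 6 4]
S = H·P̄·Hᵀ + R = [82 -92; -92 111]
K = P̄·Hᵀ·S⁻¹ = [104/319 -46/319; -70/319 -104/319]
x' − x̄ = [-658/319, 38/319] = K·y
y = (KᵀK)⁻¹·Kᵀ·(x' − x̄) = [-5, 3]
z = y + H·x̄ = [-5, 3] + [4, -5] = [-1, -2]

z = [-1, -2]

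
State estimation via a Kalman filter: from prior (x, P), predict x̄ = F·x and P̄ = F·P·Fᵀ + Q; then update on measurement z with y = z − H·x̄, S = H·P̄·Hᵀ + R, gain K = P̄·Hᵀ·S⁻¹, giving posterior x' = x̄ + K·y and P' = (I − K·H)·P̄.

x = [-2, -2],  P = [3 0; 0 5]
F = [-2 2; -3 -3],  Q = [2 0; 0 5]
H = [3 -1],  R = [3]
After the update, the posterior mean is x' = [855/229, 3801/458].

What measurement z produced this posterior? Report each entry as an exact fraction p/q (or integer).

x̄ = F·x = [0, 12]
P̄ = F·P·Fᵀ + Q = [34 -12; -12 77]
S = H·P̄·Hᵀ + R = [458]
K = P̄·Hᵀ·S⁻¹ = [57/229; -113/458]
x' − x̄ = [855/229, -1695/458] = K·y
y = (KᵀK)⁻¹·Kᵀ·(x' − x̄) = [15]
z = y + H·x̄ = [15] + [-12] = [3]

z = [3]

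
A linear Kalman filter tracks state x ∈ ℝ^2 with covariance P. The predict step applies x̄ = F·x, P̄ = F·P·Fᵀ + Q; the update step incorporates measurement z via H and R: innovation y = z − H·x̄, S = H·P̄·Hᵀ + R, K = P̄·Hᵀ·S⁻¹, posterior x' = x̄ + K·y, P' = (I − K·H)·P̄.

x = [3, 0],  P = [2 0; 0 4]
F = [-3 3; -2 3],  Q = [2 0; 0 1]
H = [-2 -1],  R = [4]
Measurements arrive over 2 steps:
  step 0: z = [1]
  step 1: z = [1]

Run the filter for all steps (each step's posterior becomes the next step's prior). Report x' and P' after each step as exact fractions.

step 0: x' = [-101/93, 151/155], P' = [88/93 -16/31; -16/31 348/155]
step 1: x' = [-27686/153329, -63629/153329], P' = [128878/153329 -46364/153329; -46364/153329 275820/153329]

step 0: x̄ = F·x = [-9, -6]
step 0: P̄ = F·P·Fᵀ + Q = [56 48; 48 45]
step 0: y = z − H·x̄ = [-23]
step 0: S = H·P̄·Hᵀ + R = [465]
step 0: K = P̄·Hᵀ·S⁻¹ = [-32/93; -47/155]
step 0: x' = x̄ + K·y = [-101/93, 151/155]
step 0: P' = (I − K·H)·P̄ = [88/93 -16/31; -16/31 348/155]
step 1: x̄ = F·x = [958/155, 2369/465]
step 1: P̄ = F·P·Fᵀ + Q = [6202/155 5212/155; 5212/155 14501/465]
step 1: y = z − H·x̄ = [8582/465]
step 1: S = H·P̄·Hᵀ + R = [153329/465]
step 1: K = P̄·Hᵀ·S⁻¹ = [-52848/153329; -45773/153329]
step 1: x' = x̄ + K·y = [-27686/153329, -63629/153329]
step 1: P' = (I − K·H)·P̄ = [128878/153329 -46364/153329; -46364/153329 275820/153329]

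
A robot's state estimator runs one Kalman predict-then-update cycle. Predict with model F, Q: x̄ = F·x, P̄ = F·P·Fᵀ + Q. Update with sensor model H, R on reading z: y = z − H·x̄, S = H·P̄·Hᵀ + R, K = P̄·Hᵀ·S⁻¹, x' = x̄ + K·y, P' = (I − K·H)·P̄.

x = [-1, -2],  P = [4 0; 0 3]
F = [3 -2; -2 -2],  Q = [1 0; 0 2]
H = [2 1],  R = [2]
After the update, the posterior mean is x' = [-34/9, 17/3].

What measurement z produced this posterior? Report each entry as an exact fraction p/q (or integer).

z = [-2]

x̄ = F·x = [1, 6]
P̄ = F·P·Fᵀ + Q = [49 -12; -12 30]
S = H·P̄·Hᵀ + R = [180]
K = P̄·Hᵀ·S⁻¹ = [43/90; 1/30]
x' − x̄ = [-43/9, -1/3] = K·y
y = (KᵀK)⁻¹·Kᵀ·(x' − x̄) = [-10]
z = y + H·x̄ = [-10] + [8] = [-2]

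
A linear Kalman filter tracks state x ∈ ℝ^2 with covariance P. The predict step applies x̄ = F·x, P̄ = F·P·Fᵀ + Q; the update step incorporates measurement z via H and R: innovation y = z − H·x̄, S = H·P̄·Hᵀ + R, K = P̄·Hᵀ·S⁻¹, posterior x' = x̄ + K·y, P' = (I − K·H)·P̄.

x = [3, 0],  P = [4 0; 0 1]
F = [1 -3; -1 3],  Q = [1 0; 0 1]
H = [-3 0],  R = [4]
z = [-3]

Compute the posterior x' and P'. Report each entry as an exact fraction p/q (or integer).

x' = [69/65, -6/5]
P' = [28/65 -2/5; -2/5 23/10]

x̄ = F·x = [3, -3]
P̄ = F·P·Fᵀ + Q = [14 -13; -13 14]
y = z − H·x̄ = [6]
S = H·P̄·Hᵀ + R = [130]
K = P̄·Hᵀ·S⁻¹ = [-21/65; 3/10]
x' = x̄ + K·y = [69/65, -6/5]
P' = (I − K·H)·P̄ = [28/65 -2/5; -2/5 23/10]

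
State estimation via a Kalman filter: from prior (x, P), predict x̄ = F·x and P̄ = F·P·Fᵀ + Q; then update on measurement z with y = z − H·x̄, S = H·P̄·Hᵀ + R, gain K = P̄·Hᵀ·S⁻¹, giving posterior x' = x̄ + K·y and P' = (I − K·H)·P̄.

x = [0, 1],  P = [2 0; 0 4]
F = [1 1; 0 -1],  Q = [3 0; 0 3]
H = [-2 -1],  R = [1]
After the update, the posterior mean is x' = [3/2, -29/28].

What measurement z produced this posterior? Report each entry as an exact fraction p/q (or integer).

x̄ = F·x = [1, -1]
P̄ = F·P·Fᵀ + Q = [9 -4; -4 7]
S = H·P̄·Hᵀ + R = [28]
K = P̄·Hᵀ·S⁻¹ = [-1/2; 1/28]
x' − x̄ = [1/2, -1/28] = K·y
y = (KᵀK)⁻¹·Kᵀ·(x' − x̄) = [-1]
z = y + H·x̄ = [-1] + [-1] = [-2]

z = [-2]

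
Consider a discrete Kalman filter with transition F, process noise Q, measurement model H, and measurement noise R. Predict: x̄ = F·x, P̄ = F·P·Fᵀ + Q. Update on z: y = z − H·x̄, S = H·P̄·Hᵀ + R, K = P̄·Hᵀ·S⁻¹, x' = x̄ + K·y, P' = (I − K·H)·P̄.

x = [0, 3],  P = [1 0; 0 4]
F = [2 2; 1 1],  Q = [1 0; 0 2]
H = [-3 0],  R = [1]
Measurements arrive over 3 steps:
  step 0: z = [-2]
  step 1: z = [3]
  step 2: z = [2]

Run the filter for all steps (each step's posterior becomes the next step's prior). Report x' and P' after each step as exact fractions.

step 0: x̄ = F·x = [6, 3]
step 0: P̄ = F·P·Fᵀ + Q = [21 10; 10 7]
step 0: y = z − H·x̄ = [16]
step 0: S = H·P̄·Hᵀ + R = [190]
step 0: K = P̄·Hᵀ·S⁻¹ = [-63/190; -3/19]
step 0: x' = x̄ + K·y = [66/95, 9/19]
step 0: P' = (I − K·H)·P̄ = [21/190 1/19; 1/19 43/19]
step 1: x̄ = F·x = [222/95, 111/95]
step 1: P̄ = F·P·Fᵀ + Q = [1037/95 471/95; 471/95 851/190]
step 1: y = z − H·x̄ = [951/95]
step 1: S = H·P̄·Hᵀ + R = [9428/95]
step 1: K = P̄·Hᵀ·S⁻¹ = [-3111/9428; -1413/9428]
step 1: x' = x̄ + K·y = [-9111/9428, -3129/9428]
step 1: P' = (I − K·H)·P̄ = [1037/9428 471/9428; 471/9428 21211/9428]
step 2: x̄ = F·x = [-6120/2357, -3060/2357]
step 2: P̄ = F·P·Fᵀ + Q = [25547/2357 11595/2357; 11595/2357 21023/4714]
step 2: y = z − H·x̄ = [-13646/2357]
step 2: S = H·P̄·Hᵀ + R = [232280/2357]
step 2: K = P̄·Hᵀ·S⁻¹ = [-76641/232280; -6957/46456]
step 2: x' = x̄ + K·y = [-79701/116140, -10017/23228]
step 2: P' = (I − K·H)·P̄ = [25547/232280 2319/46456; 2319/46456 104507/46456]

step 0: x' = [66/95, 9/19], P' = [21/190 1/19; 1/19 43/19]
step 1: x' = [-9111/9428, -3129/9428], P' = [1037/9428 471/9428; 471/9428 21211/9428]
step 2: x' = [-79701/116140, -10017/23228], P' = [25547/232280 2319/46456; 2319/46456 104507/46456]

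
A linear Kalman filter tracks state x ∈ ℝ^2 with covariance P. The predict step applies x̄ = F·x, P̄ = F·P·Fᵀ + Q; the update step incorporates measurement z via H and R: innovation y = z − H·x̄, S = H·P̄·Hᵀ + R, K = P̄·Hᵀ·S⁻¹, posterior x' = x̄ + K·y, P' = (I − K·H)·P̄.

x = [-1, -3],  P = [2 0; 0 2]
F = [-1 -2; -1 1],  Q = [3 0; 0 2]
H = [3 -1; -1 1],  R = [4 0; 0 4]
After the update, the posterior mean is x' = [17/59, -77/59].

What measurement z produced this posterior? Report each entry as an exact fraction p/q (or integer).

x̄ = F·x = [7, -2]
P̄ = F·P·Fᵀ + Q = [13 -2; -2 6]
S = H·P̄·Hᵀ + R = [139 -53; -53 27]
K = P̄·Hᵀ·S⁻¹ = [39/118 11/118; 25/236 119/236]
x' − x̄ = [-396/59, 41/59] = K·y
y = (KᵀK)⁻¹·Kᵀ·(x' − x̄) = [-22, 6]
z = y + H·x̄ = [-22, 6] + [23, -9] = [1, -3]

z = [1, -3]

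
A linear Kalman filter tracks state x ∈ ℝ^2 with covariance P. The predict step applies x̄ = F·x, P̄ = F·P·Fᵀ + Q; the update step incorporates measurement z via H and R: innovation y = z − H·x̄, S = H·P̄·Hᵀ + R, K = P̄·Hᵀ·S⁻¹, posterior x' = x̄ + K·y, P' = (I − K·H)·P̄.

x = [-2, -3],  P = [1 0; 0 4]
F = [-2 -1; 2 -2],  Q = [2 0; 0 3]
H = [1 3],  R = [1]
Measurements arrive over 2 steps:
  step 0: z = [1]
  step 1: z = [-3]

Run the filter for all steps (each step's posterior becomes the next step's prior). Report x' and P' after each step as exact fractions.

step 0: x̄ = F·x = [7, 2]
step 0: P̄ = F·P·Fᵀ + Q = [10 4; 4 23]
step 0: y = z − H·x̄ = [-12]
step 0: S = H·P̄·Hᵀ + R = [242]
step 0: K = P̄·Hᵀ·S⁻¹ = [1/11; 73/242]
step 0: x' = x̄ + K·y = [65/11, -196/121]
step 0: P' = (I − K·H)·P̄ = [8 -29/11; -29/11 237/242]
step 1: x̄ = F·x = [-1234/121, 1822/121]
step 1: P̄ = F·P·Fᵀ + Q = [5913/242 -4273/121; -4273/121 7261/121]
step 1: y = z − H·x̄ = [-4595/121]
step 1: S = H·P̄·Hᵀ + R = [85577/242]
step 1: K = P̄·Hᵀ·S⁻¹ = [-19725/85577; 35020/85577]
step 1: x' = x̄ + K·y = [-123683/85577, -41286/85577]
step 1: P' = (I − K·H)·P̄ = [483228/85577 -167651/85577; -167651/85577 67557/85577]

step 0: x' = [65/11, -196/121], P' = [8 -29/11; -29/11 237/242]
step 1: x' = [-123683/85577, -41286/85577], P' = [483228/85577 -167651/85577; -167651/85577 67557/85577]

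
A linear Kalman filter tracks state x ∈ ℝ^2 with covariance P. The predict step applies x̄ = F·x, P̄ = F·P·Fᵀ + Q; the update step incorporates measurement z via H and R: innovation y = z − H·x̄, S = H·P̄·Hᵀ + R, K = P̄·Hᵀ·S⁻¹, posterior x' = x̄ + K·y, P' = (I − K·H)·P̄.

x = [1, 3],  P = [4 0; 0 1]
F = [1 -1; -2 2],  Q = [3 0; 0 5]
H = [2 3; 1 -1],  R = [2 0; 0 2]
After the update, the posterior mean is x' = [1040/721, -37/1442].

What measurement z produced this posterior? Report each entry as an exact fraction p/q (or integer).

z = [3, 2]

x̄ = F·x = [-2, 4]
P̄ = F·P·Fᵀ + Q = [8 -10; -10 25]
S = H·P̄·Hᵀ + R = [139 -69; -69 55]
K = P̄·Hᵀ·S⁻¹ = [118/721 384/721; 305/1442 -535/1442]
x' − x̄ = [2482/721, -5805/1442] = K·y
y = (KᵀK)⁻¹·Kᵀ·(x' − x̄) = [-5, 8]
z = y + H·x̄ = [-5, 8] + [8, -6] = [3, 2]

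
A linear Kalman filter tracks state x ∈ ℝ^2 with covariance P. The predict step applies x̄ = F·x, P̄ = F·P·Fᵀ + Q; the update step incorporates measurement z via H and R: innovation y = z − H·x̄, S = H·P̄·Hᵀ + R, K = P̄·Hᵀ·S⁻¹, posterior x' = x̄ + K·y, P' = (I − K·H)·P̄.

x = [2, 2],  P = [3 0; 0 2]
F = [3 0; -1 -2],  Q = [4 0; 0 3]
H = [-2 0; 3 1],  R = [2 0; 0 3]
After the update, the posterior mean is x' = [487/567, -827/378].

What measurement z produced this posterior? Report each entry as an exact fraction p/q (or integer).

z = [-1, 1]

x̄ = F·x = [6, -6]
P̄ = F·P·Fᵀ + Q = [31 -9; -9 14]
S = H·P̄·Hᵀ + R = [126 -168; -168 242]
K = P̄·Hᵀ·S⁻¹ = [-223/567 2/27; 181/189 11/18]
x' − x̄ = [-2915/567, 1441/378] = K·y
y = (KᵀK)⁻¹·Kᵀ·(x' − x̄) = [11, -11]
z = y + H·x̄ = [11, -11] + [-12, 12] = [-1, 1]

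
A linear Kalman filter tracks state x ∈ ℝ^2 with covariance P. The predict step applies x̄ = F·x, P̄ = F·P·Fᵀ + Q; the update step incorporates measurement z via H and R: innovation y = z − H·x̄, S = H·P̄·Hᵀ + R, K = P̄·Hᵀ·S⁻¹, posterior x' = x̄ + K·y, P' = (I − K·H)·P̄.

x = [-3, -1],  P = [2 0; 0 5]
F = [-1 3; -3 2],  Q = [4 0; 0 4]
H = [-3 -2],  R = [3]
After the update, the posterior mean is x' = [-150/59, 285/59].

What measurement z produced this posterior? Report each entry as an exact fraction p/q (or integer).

z = [-2]

x̄ = F·x = [0, 7]
P̄ = F·P·Fᵀ + Q = [51 36; 36 42]
S = H·P̄·Hᵀ + R = [1062]
K = P̄·Hᵀ·S⁻¹ = [-25/118; -32/177]
x' − x̄ = [-150/59, -128/59] = K·y
y = (KᵀK)⁻¹·Kᵀ·(x' − x̄) = [12]
z = y + H·x̄ = [12] + [-14] = [-2]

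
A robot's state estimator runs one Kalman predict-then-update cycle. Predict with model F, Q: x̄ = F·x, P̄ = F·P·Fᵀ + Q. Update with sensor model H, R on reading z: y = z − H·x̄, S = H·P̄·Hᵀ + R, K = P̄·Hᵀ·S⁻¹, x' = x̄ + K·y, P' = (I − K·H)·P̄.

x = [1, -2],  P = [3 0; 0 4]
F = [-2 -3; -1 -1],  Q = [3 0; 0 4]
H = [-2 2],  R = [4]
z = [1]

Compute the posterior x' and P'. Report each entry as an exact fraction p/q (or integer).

x' = [-5/18, 5/54]
P' = [32/3 85/9; 85/9 248/27]

x̄ = F·x = [4, 1]
P̄ = F·P·Fᵀ + Q = [51 18; 18 11]
y = z − H·x̄ = [7]
S = H·P̄·Hᵀ + R = [108]
K = P̄·Hᵀ·S⁻¹ = [-11/18; -7/54]
x' = x̄ + K·y = [-5/18, 5/54]
P' = (I − K·H)·P̄ = [32/3 85/9; 85/9 248/27]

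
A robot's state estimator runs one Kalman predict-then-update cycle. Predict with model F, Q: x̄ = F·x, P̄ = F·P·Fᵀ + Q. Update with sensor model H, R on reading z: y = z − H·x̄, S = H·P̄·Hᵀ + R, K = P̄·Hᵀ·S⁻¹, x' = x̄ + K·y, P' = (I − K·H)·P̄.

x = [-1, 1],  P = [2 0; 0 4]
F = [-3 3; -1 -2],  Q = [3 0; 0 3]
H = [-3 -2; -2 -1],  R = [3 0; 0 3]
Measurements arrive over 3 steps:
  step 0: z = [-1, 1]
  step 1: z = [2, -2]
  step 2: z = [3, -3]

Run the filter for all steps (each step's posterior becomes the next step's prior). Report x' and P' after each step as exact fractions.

step 0: x̄ = F·x = [6, -1]
step 0: P̄ = F·P·Fᵀ + Q = [57 -18; -18 21]
step 0: y = z − H·x̄ = [15, 12]
step 0: S = H·P̄·Hᵀ + R = [384 258; 258 180]
step 0: K = P̄·Hᵀ·S⁻¹ = [13/71 -113/142; -95/142 74/71]
step 0: x' = x̄ + K·y = [-57/71, 209/142]
step 0: P' = (I − K·H)·P̄ = [378/71 -1173/142; -1173/142 951/71]
step 1: x̄ = F·x = [969/142, -152/71]
step 1: P̄ = F·P·Fᵀ + Q = [22731/71 -12663/142; -12663/142 2049/71]
step 1: y = z − H·x̄ = [2583/142, 675/71]
step 1: S = H·P̄·Hᵀ + R = [137010/71 192327/142; 192327/142 67860/71]
step 1: K = P̄·Hᵀ·S⁻¹ = [-33427/313489 -133400/313489; -61364/313489 135991/313489]
step 1: x' = x̄ + K·y = [262950/313489, -494479/313489]
step 1: P' = (I − K·H)·P̄ = [700119/313489 -1000038/313489; -1000038/313489 1592103/313489]
step 2: x̄ = F·x = [-2272287/313489, 726008/313489]
step 2: P̄ = F·P·Fᵀ + Q = [39571149/313489 -10452375/313489; -10452375/313489 4008846/313489]
step 2: y = z − H·x̄ = [-4424378/313489, -4759033/313489]
step 2: S = H·P̄·Hᵀ + R = [247687692/313489 172277961/313489; 172277961/313489 121424409/313489]
step 2: K = P̄·Hᵀ·S⁻¹ = [-408110/3789911 -1564927/3789911; -27225847/140226707 58140455/140226707]
step 2: x' = x̄ + K·y = [2046026/3789911, -173623937/140226707]
step 2: P' = (I − K·H)·P̄ = [8165232/3789911 -11635683/3789911; -11635683/3789911 686619177/140226707]

step 0: x' = [-57/71, 209/142], P' = [378/71 -1173/142; -1173/142 951/71]
step 1: x' = [262950/313489, -494479/313489], P' = [700119/313489 -1000038/313489; -1000038/313489 1592103/313489]
step 2: x' = [2046026/3789911, -173623937/140226707], P' = [8165232/3789911 -11635683/3789911; -11635683/3789911 686619177/140226707]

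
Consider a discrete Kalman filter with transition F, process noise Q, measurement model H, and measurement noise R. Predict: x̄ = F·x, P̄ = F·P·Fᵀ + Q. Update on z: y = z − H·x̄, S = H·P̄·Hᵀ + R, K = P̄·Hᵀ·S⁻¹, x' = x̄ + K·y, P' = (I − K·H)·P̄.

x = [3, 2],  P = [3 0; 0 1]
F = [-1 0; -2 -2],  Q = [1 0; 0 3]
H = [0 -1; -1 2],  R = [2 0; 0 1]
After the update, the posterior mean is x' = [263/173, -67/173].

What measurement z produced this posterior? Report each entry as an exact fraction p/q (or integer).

x̄ = F·x = [-3, -10]
P̄ = F·P·Fᵀ + Q = [4 6; 6 19]
S = H·P̄·Hᵀ + R = [21 -32; -32 57]
K = P̄·Hᵀ·S⁻¹ = [-86/173 -24/173; -59/173 64/173]
x' − x̄ = [782/173, 1663/173] = K·y
y = (KᵀK)⁻¹·Kᵀ·(x' − x̄) = [-13, 14]
z = y + H·x̄ = [-13, 14] + [10, -17] = [-3, -3]

z = [-3, -3]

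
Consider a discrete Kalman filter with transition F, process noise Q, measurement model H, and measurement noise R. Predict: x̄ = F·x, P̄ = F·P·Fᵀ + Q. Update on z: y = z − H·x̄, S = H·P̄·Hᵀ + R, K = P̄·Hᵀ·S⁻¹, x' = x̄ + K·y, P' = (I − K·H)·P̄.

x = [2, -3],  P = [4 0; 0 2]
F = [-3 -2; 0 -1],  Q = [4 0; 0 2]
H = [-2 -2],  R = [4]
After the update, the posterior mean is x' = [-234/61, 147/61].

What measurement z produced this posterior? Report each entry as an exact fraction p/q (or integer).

x̄ = F·x = [0, 3]
P̄ = F·P·Fᵀ + Q = [48 4; 4 4]
S = H·P̄·Hᵀ + R = [244]
K = P̄·Hᵀ·S⁻¹ = [-26/61; -4/61]
x' − x̄ = [-234/61, -36/61] = K·y
y = (KᵀK)⁻¹·Kᵀ·(x' − x̄) = [9]
z = y + H·x̄ = [9] + [-6] = [3]

z = [3]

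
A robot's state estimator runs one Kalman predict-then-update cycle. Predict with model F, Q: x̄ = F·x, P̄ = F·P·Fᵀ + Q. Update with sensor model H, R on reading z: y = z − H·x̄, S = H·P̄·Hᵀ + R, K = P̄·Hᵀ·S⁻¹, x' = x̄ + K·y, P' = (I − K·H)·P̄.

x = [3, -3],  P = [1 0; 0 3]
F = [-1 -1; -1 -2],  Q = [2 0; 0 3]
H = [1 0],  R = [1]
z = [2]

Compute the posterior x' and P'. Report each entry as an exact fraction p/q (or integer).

x' = [12/7, 5]
P' = [6/7 1; 1 9]

x̄ = F·x = [0, 3]
P̄ = F·P·Fᵀ + Q = [6 7; 7 16]
y = z − H·x̄ = [2]
S = H·P̄·Hᵀ + R = [7]
K = P̄·Hᵀ·S⁻¹ = [6/7; 1]
x' = x̄ + K·y = [12/7, 5]
P' = (I − K·H)·P̄ = [6/7 1; 1 9]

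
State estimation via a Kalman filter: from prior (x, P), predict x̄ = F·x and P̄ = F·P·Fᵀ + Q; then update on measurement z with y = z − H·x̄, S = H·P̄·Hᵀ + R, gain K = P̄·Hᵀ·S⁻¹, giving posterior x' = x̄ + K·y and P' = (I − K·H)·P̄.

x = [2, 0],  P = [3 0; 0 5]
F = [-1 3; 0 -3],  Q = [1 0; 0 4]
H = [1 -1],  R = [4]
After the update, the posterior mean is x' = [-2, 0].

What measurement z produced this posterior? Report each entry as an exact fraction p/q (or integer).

z = [-2]

x̄ = F·x = [-2, 0]
P̄ = F·P·Fᵀ + Q = [49 -45; -45 49]
S = H·P̄·Hᵀ + R = [192]
K = P̄·Hᵀ·S⁻¹ = [47/96; -47/96]
x' − x̄ = [0, 0] = K·y
y = (KᵀK)⁻¹·Kᵀ·(x' − x̄) = [0]
z = y + H·x̄ = [0] + [-2] = [-2]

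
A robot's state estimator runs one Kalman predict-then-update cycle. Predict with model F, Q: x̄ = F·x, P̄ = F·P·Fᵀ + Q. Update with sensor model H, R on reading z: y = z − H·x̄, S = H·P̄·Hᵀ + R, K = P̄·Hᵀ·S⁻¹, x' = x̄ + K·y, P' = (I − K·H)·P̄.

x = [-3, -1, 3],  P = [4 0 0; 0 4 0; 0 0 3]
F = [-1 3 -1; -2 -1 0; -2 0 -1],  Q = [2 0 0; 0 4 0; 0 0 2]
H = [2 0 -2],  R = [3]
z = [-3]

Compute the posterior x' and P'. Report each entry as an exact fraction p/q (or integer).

x̄ = F·x = [-3, 7, 3]
P̄ = F·P·Fᵀ + Q = [45 -4 11; -4 24 16; 11 16 21]
y = z − H·x̄ = [9]
S = H·P̄·Hᵀ + R = [179]
K = P̄·Hᵀ·S⁻¹ = [68/179; -40/179; -20/179]
x' = x̄ + K·y = [75/179, 893/179, 357/179]
P' = (I − K·H)·P̄ = [3431/179 2004/179 3329/179; 2004/179 2696/179 2064/179; 3329/179 2064/179 3359/179]

x' = [75/179, 893/179, 357/179]
P' = [3431/179 2004/179 3329/179; 2004/179 2696/179 2064/179; 3329/179 2064/179 3359/179]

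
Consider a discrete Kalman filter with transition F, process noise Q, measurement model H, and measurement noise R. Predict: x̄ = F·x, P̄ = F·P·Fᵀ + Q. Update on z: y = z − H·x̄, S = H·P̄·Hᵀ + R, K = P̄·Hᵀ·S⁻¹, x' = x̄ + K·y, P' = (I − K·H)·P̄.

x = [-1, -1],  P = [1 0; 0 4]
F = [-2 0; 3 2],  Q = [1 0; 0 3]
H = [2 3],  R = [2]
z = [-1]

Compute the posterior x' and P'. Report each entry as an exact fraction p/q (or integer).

x̄ = F·x = [2, -5]
P̄ = F·P·Fᵀ + Q = [5 -6; -6 28]
y = z − H·x̄ = [10]
S = H·P̄·Hᵀ + R = [202]
K = P̄·Hᵀ·S⁻¹ = [-4/101; 36/101]
x' = x̄ + K·y = [162/101, -145/101]
P' = (I − K·H)·P̄ = [473/101 -318/101; -318/101 236/101]

x' = [162/101, -145/101]
P' = [473/101 -318/101; -318/101 236/101]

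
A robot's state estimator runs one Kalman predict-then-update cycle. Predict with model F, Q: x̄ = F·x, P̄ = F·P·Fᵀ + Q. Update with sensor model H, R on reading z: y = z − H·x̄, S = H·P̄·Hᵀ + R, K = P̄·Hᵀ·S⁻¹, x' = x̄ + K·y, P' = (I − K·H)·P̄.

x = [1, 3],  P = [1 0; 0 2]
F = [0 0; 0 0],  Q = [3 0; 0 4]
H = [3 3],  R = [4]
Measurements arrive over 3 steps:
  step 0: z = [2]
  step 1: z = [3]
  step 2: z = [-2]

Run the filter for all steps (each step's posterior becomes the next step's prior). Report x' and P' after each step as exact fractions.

step 0: x' = [18/67, 24/67], P' = [120/67 -108/67; -108/67 124/67]
step 1: x' = [27/67, 36/67], P' = [120/67 -108/67; -108/67 124/67]
step 2: x' = [-18/67, -24/67], P' = [120/67 -108/67; -108/67 124/67]

step 0: x̄ = F·x = [0, 0]
step 0: P̄ = F·P·Fᵀ + Q = [3 0; 0 4]
step 0: y = z − H·x̄ = [2]
step 0: S = H·P̄·Hᵀ + R = [67]
step 0: K = P̄·Hᵀ·S⁻¹ = [9/67; 12/67]
step 0: x' = x̄ + K·y = [18/67, 24/67]
step 0: P' = (I − K·H)·P̄ = [120/67 -108/67; -108/67 124/67]
step 1: x̄ = F·x = [0, 0]
step 1: P̄ = F·P·Fᵀ + Q = [3 0; 0 4]
step 1: y = z − H·x̄ = [3]
step 1: S = H·P̄·Hᵀ + R = [67]
step 1: K = P̄·Hᵀ·S⁻¹ = [9/67; 12/67]
step 1: x' = x̄ + K·y = [27/67, 36/67]
step 1: P' = (I − K·H)·P̄ = [120/67 -108/67; -108/67 124/67]
step 2: x̄ = F·x = [0, 0]
step 2: P̄ = F·P·Fᵀ + Q = [3 0; 0 4]
step 2: y = z − H·x̄ = [-2]
step 2: S = H·P̄·Hᵀ + R = [67]
step 2: K = P̄·Hᵀ·S⁻¹ = [9/67; 12/67]
step 2: x' = x̄ + K·y = [-18/67, -24/67]
step 2: P' = (I − K·H)·P̄ = [120/67 -108/67; -108/67 124/67]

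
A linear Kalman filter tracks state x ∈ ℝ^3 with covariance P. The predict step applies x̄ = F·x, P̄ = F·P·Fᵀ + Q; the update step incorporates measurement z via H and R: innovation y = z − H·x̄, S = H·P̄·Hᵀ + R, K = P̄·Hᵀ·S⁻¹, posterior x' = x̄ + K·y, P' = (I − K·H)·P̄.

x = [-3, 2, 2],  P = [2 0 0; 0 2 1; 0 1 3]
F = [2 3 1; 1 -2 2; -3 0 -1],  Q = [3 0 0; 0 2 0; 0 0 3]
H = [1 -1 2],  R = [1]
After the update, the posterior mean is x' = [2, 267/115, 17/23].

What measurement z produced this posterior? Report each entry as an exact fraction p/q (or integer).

x̄ = F·x = [2, -3, 7]
P̄ = F·P·Fᵀ + Q = [38 2 -18; 2 16 -10; -18 -10 24]
S = H·P̄·Hᵀ + R = [115]
K = P̄·Hᵀ·S⁻¹ = [0; -34/115; 8/23]
x' − x̄ = [0, 612/115, -144/23] = K·y
y = (KᵀK)⁻¹·Kᵀ·(x' − x̄) = [-18]
z = y + H·x̄ = [-18] + [19] = [1]

z = [1]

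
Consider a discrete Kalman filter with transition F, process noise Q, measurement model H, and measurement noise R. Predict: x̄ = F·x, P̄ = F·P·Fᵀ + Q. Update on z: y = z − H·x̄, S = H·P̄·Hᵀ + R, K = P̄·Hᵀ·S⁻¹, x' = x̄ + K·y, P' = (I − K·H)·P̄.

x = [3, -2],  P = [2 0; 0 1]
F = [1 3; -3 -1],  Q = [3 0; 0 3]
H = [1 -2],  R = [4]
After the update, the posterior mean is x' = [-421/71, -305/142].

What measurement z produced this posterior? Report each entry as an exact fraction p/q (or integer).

x̄ = F·x = [-3, -7]
P̄ = F·P·Fᵀ + Q = [14 -9; -9 22]
S = H·P̄·Hᵀ + R = [142]
K = P̄·Hᵀ·S⁻¹ = [16/71; -53/142]
x' − x̄ = [-208/71, 689/142] = K·y
y = (KᵀK)⁻¹·Kᵀ·(x' − x̄) = [-13]
z = y + H·x̄ = [-13] + [11] = [-2]

z = [-2]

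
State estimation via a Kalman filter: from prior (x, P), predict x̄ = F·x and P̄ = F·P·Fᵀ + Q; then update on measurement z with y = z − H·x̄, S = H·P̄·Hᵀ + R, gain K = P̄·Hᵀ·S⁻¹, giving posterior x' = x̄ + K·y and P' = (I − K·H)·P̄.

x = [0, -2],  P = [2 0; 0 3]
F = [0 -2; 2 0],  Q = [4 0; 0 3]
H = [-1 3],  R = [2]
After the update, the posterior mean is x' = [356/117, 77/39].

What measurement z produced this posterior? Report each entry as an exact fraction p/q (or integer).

x̄ = F·x = [4, 0]
P̄ = F·P·Fᵀ + Q = [16 0; 0 11]
S = H·P̄·Hᵀ + R = [117]
K = P̄·Hᵀ·S⁻¹ = [-16/117; 11/39]
x' − x̄ = [-112/117, 77/39] = K·y
y = (KᵀK)⁻¹·Kᵀ·(x' − x̄) = [7]
z = y + H·x̄ = [7] + [-4] = [3]

z = [3]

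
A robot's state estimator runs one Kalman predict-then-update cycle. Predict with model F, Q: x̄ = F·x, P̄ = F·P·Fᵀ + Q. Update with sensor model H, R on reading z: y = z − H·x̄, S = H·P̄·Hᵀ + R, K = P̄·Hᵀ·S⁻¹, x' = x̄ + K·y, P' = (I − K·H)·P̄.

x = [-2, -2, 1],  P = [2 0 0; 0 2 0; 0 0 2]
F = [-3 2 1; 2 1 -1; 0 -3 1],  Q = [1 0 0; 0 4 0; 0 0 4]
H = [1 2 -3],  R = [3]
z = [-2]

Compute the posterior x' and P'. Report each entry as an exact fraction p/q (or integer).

x' = [1227/214, -404/107, 14/107]
P' = [10891/428 -3037/214 -229/214; -3037/214 1183/107 271/107; -229/214 271/107 167/107]

x̄ = F·x = [3, -7, 7]
P̄ = F·P·Fᵀ + Q = [29 -10 -10; -10 16 -8; -10 -8 24]
y = z − H·x̄ = [30]
S = H·P̄·Hᵀ + R = [428]
K = P̄·Hᵀ·S⁻¹ = [39/428; 23/214; -49/214]
x' = x̄ + K·y = [1227/214, -404/107, 14/107]
P' = (I − K·H)·P̄ = [10891/428 -3037/214 -229/214; -3037/214 1183/107 271/107; -229/214 271/107 167/107]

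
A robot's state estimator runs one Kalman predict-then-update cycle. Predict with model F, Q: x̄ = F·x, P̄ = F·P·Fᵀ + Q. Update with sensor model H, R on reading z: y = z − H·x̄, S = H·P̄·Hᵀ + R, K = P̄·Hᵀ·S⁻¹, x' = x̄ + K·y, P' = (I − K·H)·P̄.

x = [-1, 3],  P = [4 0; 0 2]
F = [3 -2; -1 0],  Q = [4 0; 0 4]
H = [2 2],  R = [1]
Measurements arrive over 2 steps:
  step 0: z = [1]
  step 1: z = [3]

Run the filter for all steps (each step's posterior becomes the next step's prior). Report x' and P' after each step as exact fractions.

step 0: x̄ = F·x = [-9, 1]
step 0: P̄ = F·P·Fᵀ + Q = [48 -12; -12 8]
step 0: y = z − H·x̄ = [17]
step 0: S = H·P̄·Hᵀ + R = [129]
step 0: K = P̄·Hᵀ·S⁻¹ = [24/43; -8/129]
step 0: x' = x̄ + K·y = [21/43, -7/129]
step 0: P' = (I − K·H)·P̄ = [336/43 -324/43; -324/43 968/129]
step 1: x̄ = F·x = [203/129, -21/43]
step 1: P̄ = F·P·Fᵀ + Q = [25124/129 -1656/43; -1656/43 508/43]
step 1: y = z − H·x̄ = [107/129]
step 1: S = H·P̄·Hᵀ + R = [66977/129]
step 1: K = P̄·Hᵀ·S⁻¹ = [40312/66977; -6888/66977]
step 1: x' = x̄ + K·y = [138835/66977, -38423/66977]
step 1: P' = (I − K·H)·P̄ = [447076/66977 -426920/66977; -426920/66977 423476/66977]

step 0: x' = [21/43, -7/129], P' = [336/43 -324/43; -324/43 968/129]
step 1: x' = [138835/66977, -38423/66977], P' = [447076/66977 -426920/66977; -426920/66977 423476/66977]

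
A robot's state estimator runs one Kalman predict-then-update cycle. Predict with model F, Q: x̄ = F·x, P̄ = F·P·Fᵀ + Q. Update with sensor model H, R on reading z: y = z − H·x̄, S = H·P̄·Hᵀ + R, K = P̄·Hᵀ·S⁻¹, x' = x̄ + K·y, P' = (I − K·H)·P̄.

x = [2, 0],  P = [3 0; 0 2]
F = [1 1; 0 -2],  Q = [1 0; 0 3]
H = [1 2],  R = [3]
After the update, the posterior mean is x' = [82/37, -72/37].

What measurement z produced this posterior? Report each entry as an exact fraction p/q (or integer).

z = [-2]

x̄ = F·x = [2, 0]
P̄ = F·P·Fᵀ + Q = [6 -4; -4 11]
S = H·P̄·Hᵀ + R = [37]
K = P̄·Hᵀ·S⁻¹ = [-2/37; 18/37]
x' − x̄ = [8/37, -72/37] = K·y
y = (KᵀK)⁻¹·Kᵀ·(x' − x̄) = [-4]
z = y + H·x̄ = [-4] + [2] = [-2]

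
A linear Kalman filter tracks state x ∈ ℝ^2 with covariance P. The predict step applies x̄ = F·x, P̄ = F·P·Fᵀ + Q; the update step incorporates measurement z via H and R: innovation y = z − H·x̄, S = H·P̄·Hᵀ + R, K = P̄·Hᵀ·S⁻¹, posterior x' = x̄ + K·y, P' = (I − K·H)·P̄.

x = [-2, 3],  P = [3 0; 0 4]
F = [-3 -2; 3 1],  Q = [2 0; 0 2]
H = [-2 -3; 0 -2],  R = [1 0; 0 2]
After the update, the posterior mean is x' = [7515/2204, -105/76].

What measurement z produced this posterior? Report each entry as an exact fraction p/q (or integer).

x̄ = F·x = [0, -3]
P̄ = F·P·Fᵀ + Q = [45 -35; -35 33]
S = H·P̄·Hᵀ + R = [58 58; 58 134]
K = P̄·Hᵀ·S⁻¹ = [-1025/2204 55/76; -1/76 -37/76]
x' − x̄ = [7515/2204, 123/76] = K·y
y = (KᵀK)⁻¹·Kᵀ·(x' − x̄) = [-12, -3]
z = y + H·x̄ = [-12, -3] + [9, 6] = [-3, 3]

z = [-3, 3]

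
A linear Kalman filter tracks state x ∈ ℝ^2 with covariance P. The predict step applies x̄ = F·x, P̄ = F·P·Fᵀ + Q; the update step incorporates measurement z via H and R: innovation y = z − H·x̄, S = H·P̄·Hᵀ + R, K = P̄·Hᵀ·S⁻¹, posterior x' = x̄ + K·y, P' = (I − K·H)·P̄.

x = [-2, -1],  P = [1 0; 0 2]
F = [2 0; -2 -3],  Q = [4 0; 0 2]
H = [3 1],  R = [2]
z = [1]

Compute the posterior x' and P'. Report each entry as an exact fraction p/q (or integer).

x' = [-88/37, 295/37]
P' = [96/37 -268/37; -268/37 816/37]

x̄ = F·x = [-4, 7]
P̄ = F·P·Fᵀ + Q = [8 -4; -4 24]
y = z − H·x̄ = [6]
S = H·P̄·Hᵀ + R = [74]
K = P̄·Hᵀ·S⁻¹ = [10/37; 6/37]
x' = x̄ + K·y = [-88/37, 295/37]
P' = (I − K·H)·P̄ = [96/37 -268/37; -268/37 816/37]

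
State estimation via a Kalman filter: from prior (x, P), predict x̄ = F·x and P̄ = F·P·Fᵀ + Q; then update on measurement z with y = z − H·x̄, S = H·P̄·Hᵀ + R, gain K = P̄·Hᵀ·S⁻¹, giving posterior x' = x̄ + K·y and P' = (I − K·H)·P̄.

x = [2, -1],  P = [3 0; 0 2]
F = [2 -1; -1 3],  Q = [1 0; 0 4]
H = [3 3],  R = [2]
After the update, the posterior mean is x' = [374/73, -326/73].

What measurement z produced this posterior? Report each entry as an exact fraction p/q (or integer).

z = [2]

x̄ = F·x = [5, -5]
P̄ = F·P·Fᵀ + Q = [15 -12; -12 25]
S = H·P̄·Hᵀ + R = [146]
K = P̄·Hᵀ·S⁻¹ = [9/146; 39/146]
x' − x̄ = [9/73, 39/73] = K·y
y = (KᵀK)⁻¹·Kᵀ·(x' − x̄) = [2]
z = y + H·x̄ = [2] + [0] = [2]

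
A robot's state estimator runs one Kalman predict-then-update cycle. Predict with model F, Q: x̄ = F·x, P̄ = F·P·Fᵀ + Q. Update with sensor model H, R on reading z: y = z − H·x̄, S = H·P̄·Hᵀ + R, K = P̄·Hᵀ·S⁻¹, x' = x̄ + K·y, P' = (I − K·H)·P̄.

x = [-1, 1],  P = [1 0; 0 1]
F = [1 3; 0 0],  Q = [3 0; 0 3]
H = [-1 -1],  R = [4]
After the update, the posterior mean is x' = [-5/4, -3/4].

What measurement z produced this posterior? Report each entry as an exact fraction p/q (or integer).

z = [3]

x̄ = F·x = [2, 0]
P̄ = F·P·Fᵀ + Q = [13 0; 0 3]
S = H·P̄·Hᵀ + R = [20]
K = P̄·Hᵀ·S⁻¹ = [-13/20; -3/20]
x' − x̄ = [-13/4, -3/4] = K·y
y = (KᵀK)⁻¹·Kᵀ·(x' − x̄) = [5]
z = y + H·x̄ = [5] + [-2] = [3]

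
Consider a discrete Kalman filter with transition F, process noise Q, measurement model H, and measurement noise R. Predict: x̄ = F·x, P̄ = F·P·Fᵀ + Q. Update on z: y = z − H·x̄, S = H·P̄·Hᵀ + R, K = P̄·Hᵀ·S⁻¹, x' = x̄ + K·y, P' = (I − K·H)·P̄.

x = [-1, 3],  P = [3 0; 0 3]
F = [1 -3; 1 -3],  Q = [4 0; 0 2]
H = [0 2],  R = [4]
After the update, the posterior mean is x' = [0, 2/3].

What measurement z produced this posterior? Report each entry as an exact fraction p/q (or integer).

z = [2]

x̄ = F·x = [-10, -10]
P̄ = F·P·Fᵀ + Q = [34 30; 30 32]
S = H·P̄·Hᵀ + R = [132]
K = P̄·Hᵀ·S⁻¹ = [5/11; 16/33]
x' − x̄ = [10, 32/3] = K·y
y = (KᵀK)⁻¹·Kᵀ·(x' − x̄) = [22]
z = y + H·x̄ = [22] + [-20] = [2]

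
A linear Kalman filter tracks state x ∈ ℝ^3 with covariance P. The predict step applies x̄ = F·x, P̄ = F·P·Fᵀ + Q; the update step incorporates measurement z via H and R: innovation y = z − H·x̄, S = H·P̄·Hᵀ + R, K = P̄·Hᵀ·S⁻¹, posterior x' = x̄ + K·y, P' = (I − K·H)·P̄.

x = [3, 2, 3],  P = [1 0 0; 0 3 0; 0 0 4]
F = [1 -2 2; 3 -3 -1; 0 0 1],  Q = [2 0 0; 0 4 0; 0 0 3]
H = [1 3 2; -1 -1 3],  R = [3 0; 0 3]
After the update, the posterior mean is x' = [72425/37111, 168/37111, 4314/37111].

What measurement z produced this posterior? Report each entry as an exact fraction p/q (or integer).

x̄ = F·x = [5, 0, 3]
P̄ = F·P·Fᵀ + Q = [31 13 8; 13 44 -4; 8 -4 7]
S = H·P̄·Hᵀ + R = [520 -193; -193 143]
K = P̄·Hᵀ·S⁻¹ = [8438/37111 6198/37111; 6274/37111 -9439/37111; 4711/37111 10770/37111]
x' − x̄ = [-113130/37111, 168/37111, -107019/37111] = K·y
y = (KᵀK)⁻¹·Kᵀ·(x' − x̄) = [-9, -6]
z = y + H·x̄ = [-9, -6] + [11, 4] = [2, -2]

z = [2, -2]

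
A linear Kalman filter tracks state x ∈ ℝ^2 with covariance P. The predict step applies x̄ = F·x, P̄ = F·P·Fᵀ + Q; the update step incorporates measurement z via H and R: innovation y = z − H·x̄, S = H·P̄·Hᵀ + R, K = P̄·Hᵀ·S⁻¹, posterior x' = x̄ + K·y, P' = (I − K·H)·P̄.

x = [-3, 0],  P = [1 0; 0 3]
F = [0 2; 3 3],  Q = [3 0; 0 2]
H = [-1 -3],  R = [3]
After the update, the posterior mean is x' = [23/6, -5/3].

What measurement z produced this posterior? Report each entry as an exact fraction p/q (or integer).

x̄ = F·x = [0, -9]
P̄ = F·P·Fᵀ + Q = [15 18; 18 38]
S = H·P̄·Hᵀ + R = [468]
K = P̄·Hᵀ·S⁻¹ = [-23/156; -11/39]
x' − x̄ = [23/6, 22/3] = K·y
y = (KᵀK)⁻¹·Kᵀ·(x' − x̄) = [-26]
z = y + H·x̄ = [-26] + [27] = [1]

z = [1]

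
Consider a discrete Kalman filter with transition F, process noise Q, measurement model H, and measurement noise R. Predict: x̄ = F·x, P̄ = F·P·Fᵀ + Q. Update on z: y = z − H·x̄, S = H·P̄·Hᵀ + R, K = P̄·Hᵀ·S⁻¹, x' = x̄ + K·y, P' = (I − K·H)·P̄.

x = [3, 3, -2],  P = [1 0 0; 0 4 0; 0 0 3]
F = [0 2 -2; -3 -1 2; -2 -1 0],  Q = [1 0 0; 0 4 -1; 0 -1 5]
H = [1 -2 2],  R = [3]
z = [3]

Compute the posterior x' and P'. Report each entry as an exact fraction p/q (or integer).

x' = [647/176, -389/44, -9]
P' = [2295/176 -85/44 -8; -85/44 94/11 9; -8 9 13]

x̄ = F·x = [10, -16, -9]
P̄ = F·P·Fᵀ + Q = [29 -20 -8; -20 29 9; -8 9 13]
y = z − H·x̄ = [-21]
S = H·P̄·Hᵀ + R = [176]
K = P̄·Hᵀ·S⁻¹ = [53/176; -15/44; 0]
x' = x̄ + K·y = [647/176, -389/44, -9]
P' = (I − K·H)·P̄ = [2295/176 -85/44 -8; -85/44 94/11 9; -8 9 13]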